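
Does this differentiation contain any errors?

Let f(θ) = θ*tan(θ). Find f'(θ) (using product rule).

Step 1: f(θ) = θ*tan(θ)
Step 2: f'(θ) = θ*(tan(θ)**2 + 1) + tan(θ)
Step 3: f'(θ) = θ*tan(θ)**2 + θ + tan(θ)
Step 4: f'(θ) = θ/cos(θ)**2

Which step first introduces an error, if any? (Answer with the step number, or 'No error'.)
Step 4

Step 4 is incorrect due to a dropped term.
The step shows: θ/cos(θ)**2
The correct value should be: θ/cos(θ)**2 + tan(θ)

Explanation: A term was dropped: the term tan(θ) was incorrectly omitted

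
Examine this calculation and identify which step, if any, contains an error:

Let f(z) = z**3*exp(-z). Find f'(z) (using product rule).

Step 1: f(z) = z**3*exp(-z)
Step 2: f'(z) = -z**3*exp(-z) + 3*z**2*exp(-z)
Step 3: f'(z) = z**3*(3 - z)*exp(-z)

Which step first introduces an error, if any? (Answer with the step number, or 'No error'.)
Step 3

Step 3 is incorrect due to a wrong exponent.
The step shows: z**3*(3 - z)*exp(-z)
The correct value should be: z**2*(3 - z)*exp(-z)

Explanation: The exponent 2 on z was incorrectly written as 3: the term z**2*(3 - z)*exp(-z) was incorrectly written as z**3*(3 - z)*exp(-z)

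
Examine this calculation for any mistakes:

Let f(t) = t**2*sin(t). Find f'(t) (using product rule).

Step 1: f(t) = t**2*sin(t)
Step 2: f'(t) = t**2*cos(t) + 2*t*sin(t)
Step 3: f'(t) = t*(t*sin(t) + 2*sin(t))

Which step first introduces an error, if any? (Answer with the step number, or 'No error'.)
Step 3

Step 3 is incorrect due to a wrong trig function.
The step shows: t*(t*sin(t) + 2*sin(t))
The correct value should be: t*(t*cos(t) + 2*sin(t))

Explanation: cos(t) was incorrectly written as sin(t): the term t*(t*cos(t) + 2*sin(t)) was incorrectly written as t*(t*sin(t) + 2*sin(t))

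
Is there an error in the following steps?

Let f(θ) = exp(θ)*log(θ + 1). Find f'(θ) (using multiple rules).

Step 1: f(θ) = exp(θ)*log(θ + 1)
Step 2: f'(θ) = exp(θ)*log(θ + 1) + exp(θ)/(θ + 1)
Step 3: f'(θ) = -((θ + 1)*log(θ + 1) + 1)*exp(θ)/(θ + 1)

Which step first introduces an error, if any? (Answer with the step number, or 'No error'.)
Step 3

Step 3 is incorrect due to a sign flip.
The step shows: -((θ + 1)*log(θ + 1) + 1)*exp(θ)/(θ + 1)
The correct value should be: ((θ + 1)*log(θ + 1) + 1)*exp(θ)/(θ + 1)

Explanation: The sign of the whole expression was flipped: the term ((θ + 1)*log(θ + 1) + 1)*exp(θ)/(θ + 1) was incorrectly written as -((θ + 1)*log(θ + 1) + 1)*exp(θ)/(θ + 1)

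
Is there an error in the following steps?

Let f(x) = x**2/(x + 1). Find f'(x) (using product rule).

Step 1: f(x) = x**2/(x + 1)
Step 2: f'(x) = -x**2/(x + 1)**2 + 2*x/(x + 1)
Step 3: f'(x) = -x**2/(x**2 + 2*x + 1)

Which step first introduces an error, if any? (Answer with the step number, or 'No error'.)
Step 3

Step 3 is incorrect due to a dropped term.
The step shows: -x**2/(x**2 + 2*x + 1)
The correct value should be: -x**2/(x**2 + 2*x + 1) + 2*x/(x + 1)

Explanation: A term was dropped: the term 2*x/(x + 1) was incorrectly omitted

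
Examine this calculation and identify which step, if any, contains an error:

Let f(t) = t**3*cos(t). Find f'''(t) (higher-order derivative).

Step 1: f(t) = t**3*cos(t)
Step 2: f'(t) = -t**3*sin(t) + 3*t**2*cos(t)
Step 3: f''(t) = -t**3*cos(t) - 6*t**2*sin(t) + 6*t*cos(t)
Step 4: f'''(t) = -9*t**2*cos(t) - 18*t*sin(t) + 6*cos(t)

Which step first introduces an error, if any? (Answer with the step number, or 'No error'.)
Step 4

Step 4 is incorrect due to a dropped term.
The step shows: -9*t**2*cos(t) - 18*t*sin(t) + 6*cos(t)
The correct value should be: t**3*sin(t) - 9*t**2*cos(t) - 18*t*sin(t) + 6*cos(t)

Explanation: A term was dropped: the term t**3*sin(t) was incorrectly omitted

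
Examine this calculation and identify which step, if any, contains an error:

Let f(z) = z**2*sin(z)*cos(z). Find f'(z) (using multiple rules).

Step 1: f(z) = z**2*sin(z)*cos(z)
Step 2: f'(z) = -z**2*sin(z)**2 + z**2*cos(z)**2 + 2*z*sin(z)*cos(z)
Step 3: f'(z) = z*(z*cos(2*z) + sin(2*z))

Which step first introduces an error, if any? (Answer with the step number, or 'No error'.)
No error

All steps in this derivation are correct.
The final answer f'(z) = z*(z*cos(2*z) + sin(2*z)) is valid.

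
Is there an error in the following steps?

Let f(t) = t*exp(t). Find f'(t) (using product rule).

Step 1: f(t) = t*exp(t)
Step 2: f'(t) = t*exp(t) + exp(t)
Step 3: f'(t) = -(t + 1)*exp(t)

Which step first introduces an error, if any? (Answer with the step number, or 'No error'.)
Step 3

Step 3 is incorrect due to a sign flip.
The step shows: -(t + 1)*exp(t)
The correct value should be: (t + 1)*exp(t)

Explanation: The sign of the whole expression was flipped: the term (t + 1)*exp(t) was incorrectly written as -(t + 1)*exp(t)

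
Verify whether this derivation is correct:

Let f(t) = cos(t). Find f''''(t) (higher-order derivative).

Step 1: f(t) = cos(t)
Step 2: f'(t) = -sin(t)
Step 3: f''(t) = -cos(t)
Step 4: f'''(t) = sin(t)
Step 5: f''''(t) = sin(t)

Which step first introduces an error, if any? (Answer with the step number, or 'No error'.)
Step 5

Step 5 is incorrect due to a wrong trig function.
The step shows: sin(t)
The correct value should be: cos(t)

Explanation: cos(t) was incorrectly written as sin(t): the term cos(t) was incorrectly written as sin(t)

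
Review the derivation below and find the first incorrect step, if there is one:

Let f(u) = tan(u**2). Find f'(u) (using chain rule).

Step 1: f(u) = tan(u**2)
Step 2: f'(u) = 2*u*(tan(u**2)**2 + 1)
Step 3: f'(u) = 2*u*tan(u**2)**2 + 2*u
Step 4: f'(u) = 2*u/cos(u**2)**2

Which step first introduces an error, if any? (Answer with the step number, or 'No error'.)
No error

All steps in this derivation are correct.
The final answer f'(u) = 2*u/cos(u**2)**2 is valid.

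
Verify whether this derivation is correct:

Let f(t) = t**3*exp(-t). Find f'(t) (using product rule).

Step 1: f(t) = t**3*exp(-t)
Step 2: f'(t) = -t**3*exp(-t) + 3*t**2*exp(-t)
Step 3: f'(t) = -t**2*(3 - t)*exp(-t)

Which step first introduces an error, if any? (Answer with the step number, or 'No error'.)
Step 3

Step 3 is incorrect due to a sign flip.
The step shows: -t**2*(3 - t)*exp(-t)
The correct value should be: t**2*(3 - t)*exp(-t)

Explanation: The sign of the whole expression was flipped: the term t**2*(3 - t)*exp(-t) was incorrectly written as -t**2*(3 - t)*exp(-t)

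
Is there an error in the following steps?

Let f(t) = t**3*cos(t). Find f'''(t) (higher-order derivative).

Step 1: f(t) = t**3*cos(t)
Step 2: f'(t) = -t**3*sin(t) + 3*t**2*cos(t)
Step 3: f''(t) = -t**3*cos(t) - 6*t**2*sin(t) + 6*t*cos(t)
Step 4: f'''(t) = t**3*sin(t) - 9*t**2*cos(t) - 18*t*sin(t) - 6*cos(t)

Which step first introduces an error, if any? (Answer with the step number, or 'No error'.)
Step 4

Step 4 is incorrect due to a sign flip.
The step shows: t**3*sin(t) - 9*t**2*cos(t) - 18*t*sin(t) - 6*cos(t)
The correct value should be: t**3*sin(t) - 9*t**2*cos(t) - 18*t*sin(t) + 6*cos(t)

Explanation: The sign of one term was flipped: the term 6*cos(t) was incorrectly written as -6*cos(t)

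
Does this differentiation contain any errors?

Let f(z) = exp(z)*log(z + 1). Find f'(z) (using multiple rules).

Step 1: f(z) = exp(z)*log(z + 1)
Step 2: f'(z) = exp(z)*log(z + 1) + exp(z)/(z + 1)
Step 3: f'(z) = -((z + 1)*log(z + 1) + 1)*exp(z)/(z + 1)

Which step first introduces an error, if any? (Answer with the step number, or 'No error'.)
Step 3

Step 3 is incorrect due to a sign flip.
The step shows: -((z + 1)*log(z + 1) + 1)*exp(z)/(z + 1)
The correct value should be: ((z + 1)*log(z + 1) + 1)*exp(z)/(z + 1)

Explanation: The sign of the whole expression was flipped: the term ((z + 1)*log(z + 1) + 1)*exp(z)/(z + 1) was incorrectly written as -((z + 1)*log(z + 1) + 1)*exp(z)/(z + 1)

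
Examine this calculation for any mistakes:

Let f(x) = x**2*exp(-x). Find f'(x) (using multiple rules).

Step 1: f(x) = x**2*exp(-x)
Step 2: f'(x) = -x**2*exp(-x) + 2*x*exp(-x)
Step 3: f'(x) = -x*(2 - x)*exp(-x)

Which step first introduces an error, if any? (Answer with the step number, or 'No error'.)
Step 3

Step 3 is incorrect due to a sign flip.
The step shows: -x*(2 - x)*exp(-x)
The correct value should be: x*(2 - x)*exp(-x)

Explanation: The sign of the whole expression was flipped: the term x*(2 - x)*exp(-x) was incorrectly written as -x*(2 - x)*exp(-x)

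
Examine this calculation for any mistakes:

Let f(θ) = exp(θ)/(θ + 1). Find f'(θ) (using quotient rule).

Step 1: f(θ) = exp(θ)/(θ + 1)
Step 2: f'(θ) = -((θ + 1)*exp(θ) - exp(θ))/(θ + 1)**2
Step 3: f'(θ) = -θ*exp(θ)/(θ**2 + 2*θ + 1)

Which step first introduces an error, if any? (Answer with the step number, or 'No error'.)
Step 2

Step 2 is incorrect due to a sign flip.
The step shows: -((θ + 1)*exp(θ) - exp(θ))/(θ + 1)**2
The correct value should be: ((θ + 1)*exp(θ) - exp(θ))/(θ + 1)**2

Explanation: The sign of the whole expression was flipped: the term ((θ + 1)*exp(θ) - exp(θ))/(θ + 1)**2 was incorrectly written as -((θ + 1)*exp(θ) - exp(θ))/(θ + 1)**2
The later steps are derived from this incorrect expression, so the error originates in Step 2.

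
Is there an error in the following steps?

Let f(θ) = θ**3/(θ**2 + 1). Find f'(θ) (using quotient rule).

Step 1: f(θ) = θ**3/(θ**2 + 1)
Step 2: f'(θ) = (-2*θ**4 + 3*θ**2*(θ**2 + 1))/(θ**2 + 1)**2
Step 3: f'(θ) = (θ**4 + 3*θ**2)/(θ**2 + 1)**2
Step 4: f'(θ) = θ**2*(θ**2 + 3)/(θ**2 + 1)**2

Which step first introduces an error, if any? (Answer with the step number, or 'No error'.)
No error

All steps in this derivation are correct.
The final answer f'(θ) = θ**2*(θ**2 + 3)/(θ**2 + 1)**2 is valid.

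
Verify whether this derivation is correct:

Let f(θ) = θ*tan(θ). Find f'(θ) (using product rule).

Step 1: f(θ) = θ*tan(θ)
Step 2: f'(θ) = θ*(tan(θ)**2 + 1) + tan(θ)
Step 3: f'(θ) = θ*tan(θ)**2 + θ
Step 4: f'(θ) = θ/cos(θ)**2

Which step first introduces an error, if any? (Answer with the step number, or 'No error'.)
Step 3

Step 3 is incorrect due to a dropped term.
The step shows: θ*tan(θ)**2 + θ
The correct value should be: θ*tan(θ)**2 + θ + tan(θ)

Explanation: A term was dropped: the term tan(θ) was incorrectly omitted
The later steps are derived from this incorrect expression, so the error originates in Step 3.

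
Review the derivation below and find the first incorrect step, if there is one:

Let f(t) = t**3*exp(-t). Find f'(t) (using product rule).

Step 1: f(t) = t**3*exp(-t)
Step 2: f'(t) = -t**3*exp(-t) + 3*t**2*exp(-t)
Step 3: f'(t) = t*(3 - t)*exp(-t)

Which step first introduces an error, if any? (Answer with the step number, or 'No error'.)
Step 3

Step 3 is incorrect due to a wrong exponent.
The step shows: t*(3 - t)*exp(-t)
The correct value should be: t**2*(3 - t)*exp(-t)

Explanation: The exponent 2 on t was incorrectly written as 1: the term t**2*(3 - t)*exp(-t) was incorrectly written as t*(3 - t)*exp(-t)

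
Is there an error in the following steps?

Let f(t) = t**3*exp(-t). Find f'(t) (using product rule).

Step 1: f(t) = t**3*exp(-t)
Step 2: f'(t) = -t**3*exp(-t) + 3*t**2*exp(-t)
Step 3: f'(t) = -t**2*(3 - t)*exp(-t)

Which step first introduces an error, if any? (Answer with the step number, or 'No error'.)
Step 3

Step 3 is incorrect due to a sign flip.
The step shows: -t**2*(3 - t)*exp(-t)
The correct value should be: t**2*(3 - t)*exp(-t)

Explanation: The sign of the whole expression was flipped: the term t**2*(3 - t)*exp(-t) was incorrectly written as -t**2*(3 - t)*exp(-t)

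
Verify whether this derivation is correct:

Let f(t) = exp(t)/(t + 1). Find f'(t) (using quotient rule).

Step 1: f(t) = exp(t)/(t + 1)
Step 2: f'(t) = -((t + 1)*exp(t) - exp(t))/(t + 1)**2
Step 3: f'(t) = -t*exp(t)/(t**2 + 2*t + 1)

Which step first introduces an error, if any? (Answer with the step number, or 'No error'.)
Step 2

Step 2 is incorrect due to a sign flip.
The step shows: -((t + 1)*exp(t) - exp(t))/(t + 1)**2
The correct value should be: ((t + 1)*exp(t) - exp(t))/(t + 1)**2

Explanation: The sign of the whole expression was flipped: the term ((t + 1)*exp(t) - exp(t))/(t + 1)**2 was incorrectly written as -((t + 1)*exp(t) - exp(t))/(t + 1)**2
The later steps are derived from this incorrect expression, so the error originates in Step 2.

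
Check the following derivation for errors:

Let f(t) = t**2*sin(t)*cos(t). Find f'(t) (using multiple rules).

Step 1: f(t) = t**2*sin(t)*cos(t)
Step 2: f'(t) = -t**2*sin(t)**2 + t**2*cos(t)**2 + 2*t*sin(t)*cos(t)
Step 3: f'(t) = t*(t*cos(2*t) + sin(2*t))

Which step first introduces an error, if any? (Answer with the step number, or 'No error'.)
No error

All steps in this derivation are correct.
The final answer f'(t) = t*(t*cos(2*t) + sin(2*t)) is valid.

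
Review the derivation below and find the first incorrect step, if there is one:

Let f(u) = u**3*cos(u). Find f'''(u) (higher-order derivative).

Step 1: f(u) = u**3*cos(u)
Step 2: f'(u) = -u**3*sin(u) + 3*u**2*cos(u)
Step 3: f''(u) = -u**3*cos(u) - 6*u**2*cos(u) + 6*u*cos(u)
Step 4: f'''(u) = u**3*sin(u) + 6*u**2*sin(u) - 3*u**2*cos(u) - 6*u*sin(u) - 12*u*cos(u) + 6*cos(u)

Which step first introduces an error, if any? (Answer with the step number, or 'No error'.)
Step 3

Step 3 is incorrect due to a wrong trig function.
The step shows: -u**3*cos(u) - 6*u**2*cos(u) + 6*u*cos(u)
The correct value should be: -u**3*cos(u) - 6*u**2*sin(u) + 6*u*cos(u)

Explanation: sin(u) was incorrectly written as cos(u): the term -6*u**2*sin(u) was incorrectly written as -6*u**2*cos(u)
The later steps are derived from this incorrect expression, so the error originates in Step 3.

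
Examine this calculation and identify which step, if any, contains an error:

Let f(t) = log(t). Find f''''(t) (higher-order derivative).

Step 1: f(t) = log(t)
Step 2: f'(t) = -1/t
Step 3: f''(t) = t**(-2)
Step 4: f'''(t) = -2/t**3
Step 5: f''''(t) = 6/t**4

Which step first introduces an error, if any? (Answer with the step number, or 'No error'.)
Step 2

Step 2 is incorrect due to a sign flip.
The step shows: -1/t
The correct value should be: 1/t

Explanation: The sign of the whole expression was flipped: the term 1/t was incorrectly written as -1/t
The later steps are derived from this incorrect expression, so the error originates in Step 2.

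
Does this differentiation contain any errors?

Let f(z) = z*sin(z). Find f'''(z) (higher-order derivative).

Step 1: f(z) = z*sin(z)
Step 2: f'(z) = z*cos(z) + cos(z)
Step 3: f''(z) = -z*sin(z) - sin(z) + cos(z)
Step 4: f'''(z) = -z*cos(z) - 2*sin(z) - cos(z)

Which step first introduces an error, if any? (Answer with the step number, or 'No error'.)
Step 2

Step 2 is incorrect due to a wrong trig function.
The step shows: z*cos(z) + cos(z)
The correct value should be: z*cos(z) + sin(z)

Explanation: sin(z) was incorrectly written as cos(z): the term sin(z) was incorrectly written as cos(z)
The later steps are derived from this incorrect expression, so the error originates in Step 2.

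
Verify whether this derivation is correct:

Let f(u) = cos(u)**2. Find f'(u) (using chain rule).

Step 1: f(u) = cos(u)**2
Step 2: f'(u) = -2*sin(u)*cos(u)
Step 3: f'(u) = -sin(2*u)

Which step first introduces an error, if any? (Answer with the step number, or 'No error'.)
No error

All steps in this derivation are correct.
The final answer f'(u) = -sin(2*u) is valid.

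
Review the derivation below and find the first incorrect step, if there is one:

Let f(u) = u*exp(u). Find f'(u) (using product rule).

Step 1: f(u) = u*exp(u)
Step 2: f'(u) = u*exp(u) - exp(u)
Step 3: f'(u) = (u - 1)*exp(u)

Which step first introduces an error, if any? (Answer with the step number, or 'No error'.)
Step 2

Step 2 is incorrect due to a sign flip.
The step shows: u*exp(u) - exp(u)
The correct value should be: u*exp(u) + exp(u)

Explanation: The sign of one term was flipped: the term exp(u) was incorrectly written as -exp(u)
The later steps are derived from this incorrect expression, so the error originates in Step 2.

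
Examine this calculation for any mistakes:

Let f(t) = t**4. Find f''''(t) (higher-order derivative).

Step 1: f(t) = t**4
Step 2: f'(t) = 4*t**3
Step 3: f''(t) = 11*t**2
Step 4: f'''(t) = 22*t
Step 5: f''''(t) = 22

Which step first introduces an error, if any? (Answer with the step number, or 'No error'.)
Step 3

Step 3 is incorrect due to a wrong coefficient.
The step shows: 11*t**2
The correct value should be: 12*t**2

Explanation: The coefficient 12 was incorrectly written as 11: the term 12*t**2 was incorrectly written as 11*t**2
The later steps are derived from this incorrect expression, so the error originates in Step 3.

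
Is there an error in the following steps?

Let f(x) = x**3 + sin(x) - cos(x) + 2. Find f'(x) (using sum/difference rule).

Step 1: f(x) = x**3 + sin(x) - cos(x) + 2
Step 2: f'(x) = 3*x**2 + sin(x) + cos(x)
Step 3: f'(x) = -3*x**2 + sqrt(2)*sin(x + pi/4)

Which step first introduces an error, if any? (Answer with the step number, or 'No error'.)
Step 3

Step 3 is incorrect due to a sign flip.
The step shows: -3*x**2 + sqrt(2)*sin(x + pi/4)
The correct value should be: 3*x**2 + sqrt(2)*sin(x + pi/4)

Explanation: The sign of one term was flipped: the term 3*x**2 was incorrectly written as -3*x**2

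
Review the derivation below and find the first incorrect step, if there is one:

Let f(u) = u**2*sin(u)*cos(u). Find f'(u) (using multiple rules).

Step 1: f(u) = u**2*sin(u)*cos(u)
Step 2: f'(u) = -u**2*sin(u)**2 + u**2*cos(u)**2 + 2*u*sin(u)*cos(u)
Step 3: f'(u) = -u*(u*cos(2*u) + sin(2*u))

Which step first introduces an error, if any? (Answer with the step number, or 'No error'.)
Step 3

Step 3 is incorrect due to a sign flip.
The step shows: -u*(u*cos(2*u) + sin(2*u))
The correct value should be: u*(u*cos(2*u) + sin(2*u))

Explanation: The sign of the whole expression was flipped: the term u*(u*cos(2*u) + sin(2*u)) was incorrectly written as -u*(u*cos(2*u) + sin(2*u))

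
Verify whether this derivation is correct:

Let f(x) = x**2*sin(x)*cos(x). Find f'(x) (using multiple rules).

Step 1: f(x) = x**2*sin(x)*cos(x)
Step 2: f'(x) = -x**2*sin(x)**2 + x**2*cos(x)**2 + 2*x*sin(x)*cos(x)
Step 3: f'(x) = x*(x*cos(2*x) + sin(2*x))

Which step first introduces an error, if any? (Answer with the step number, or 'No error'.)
No error

All steps in this derivation are correct.
The final answer f'(x) = x*(x*cos(2*x) + sin(2*x)) is valid.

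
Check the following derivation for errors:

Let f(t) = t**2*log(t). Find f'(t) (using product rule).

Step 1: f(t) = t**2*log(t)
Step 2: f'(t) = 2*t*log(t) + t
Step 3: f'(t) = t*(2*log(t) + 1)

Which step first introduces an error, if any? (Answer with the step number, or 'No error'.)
No error

All steps in this derivation are correct.
The final answer f'(t) = t*(2*log(t) + 1) is valid.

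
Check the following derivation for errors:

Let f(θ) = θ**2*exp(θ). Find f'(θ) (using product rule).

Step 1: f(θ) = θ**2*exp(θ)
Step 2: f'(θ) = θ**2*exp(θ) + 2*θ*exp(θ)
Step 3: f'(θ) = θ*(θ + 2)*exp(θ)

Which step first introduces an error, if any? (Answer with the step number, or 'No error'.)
No error

All steps in this derivation are correct.
The final answer f'(θ) = θ*(θ + 2)*exp(θ) is valid.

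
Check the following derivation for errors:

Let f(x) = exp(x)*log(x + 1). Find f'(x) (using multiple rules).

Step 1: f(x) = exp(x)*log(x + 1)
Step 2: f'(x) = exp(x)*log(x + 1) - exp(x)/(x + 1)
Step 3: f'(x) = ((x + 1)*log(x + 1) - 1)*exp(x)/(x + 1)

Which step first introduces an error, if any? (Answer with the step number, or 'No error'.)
Step 2

Step 2 is incorrect due to a sign flip.
The step shows: exp(x)*log(x + 1) - exp(x)/(x + 1)
The correct value should be: exp(x)*log(x + 1) + exp(x)/(x + 1)

Explanation: The sign of one term was flipped: the term exp(x)/(x + 1) was incorrectly written as -exp(x)/(x + 1)
The later steps are derived from this incorrect expression, so the error originates in Step 2.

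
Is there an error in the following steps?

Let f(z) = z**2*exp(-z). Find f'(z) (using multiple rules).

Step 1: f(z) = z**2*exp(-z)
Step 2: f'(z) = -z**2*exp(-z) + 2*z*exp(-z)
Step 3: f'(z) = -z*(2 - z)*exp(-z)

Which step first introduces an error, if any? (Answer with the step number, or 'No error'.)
Step 3

Step 3 is incorrect due to a sign flip.
The step shows: -z*(2 - z)*exp(-z)
The correct value should be: z*(2 - z)*exp(-z)

Explanation: The sign of the whole expression was flipped: the term z*(2 - z)*exp(-z) was incorrectly written as -z*(2 - z)*exp(-z)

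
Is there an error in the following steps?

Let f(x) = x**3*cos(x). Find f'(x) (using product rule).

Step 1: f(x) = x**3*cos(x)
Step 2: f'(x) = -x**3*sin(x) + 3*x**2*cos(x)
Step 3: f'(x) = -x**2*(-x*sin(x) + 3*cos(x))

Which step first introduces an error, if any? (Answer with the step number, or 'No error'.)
Step 3

Step 3 is incorrect due to a sign flip.
The step shows: -x**2*(-x*sin(x) + 3*cos(x))
The correct value should be: x**2*(-x*sin(x) + 3*cos(x))

Explanation: The sign of the whole expression was flipped: the term x**2*(-x*sin(x) + 3*cos(x)) was incorrectly written as -x**2*(-x*sin(x) + 3*cos(x))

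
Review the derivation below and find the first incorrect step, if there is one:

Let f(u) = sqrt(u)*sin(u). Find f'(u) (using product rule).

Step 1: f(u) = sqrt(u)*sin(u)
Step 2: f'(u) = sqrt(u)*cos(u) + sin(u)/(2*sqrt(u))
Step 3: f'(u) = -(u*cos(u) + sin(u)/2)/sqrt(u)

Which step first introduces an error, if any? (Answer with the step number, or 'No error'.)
Step 3

Step 3 is incorrect due to a sign flip.
The step shows: -(u*cos(u) + sin(u)/2)/sqrt(u)
The correct value should be: (u*cos(u) + sin(u)/2)/sqrt(u)

Explanation: The sign of the whole expression was flipped: the term (u*cos(u) + sin(u)/2)/sqrt(u) was incorrectly written as -(u*cos(u) + sin(u)/2)/sqrt(u)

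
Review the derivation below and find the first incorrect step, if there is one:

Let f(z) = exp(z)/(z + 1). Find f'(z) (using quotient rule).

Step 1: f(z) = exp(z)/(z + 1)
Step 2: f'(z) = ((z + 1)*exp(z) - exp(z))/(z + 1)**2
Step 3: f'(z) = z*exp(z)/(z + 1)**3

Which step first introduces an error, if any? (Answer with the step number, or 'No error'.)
Step 3

Step 3 is incorrect due to a wrong exponent.
The step shows: z*exp(z)/(z + 1)**3
The correct value should be: z*exp(z)/(z + 1)**2

Explanation: The exponent -2 on z + 1 was incorrectly written as -3: the term z*exp(z)/(z + 1)**2 was incorrectly written as z*exp(z)/(z + 1)**3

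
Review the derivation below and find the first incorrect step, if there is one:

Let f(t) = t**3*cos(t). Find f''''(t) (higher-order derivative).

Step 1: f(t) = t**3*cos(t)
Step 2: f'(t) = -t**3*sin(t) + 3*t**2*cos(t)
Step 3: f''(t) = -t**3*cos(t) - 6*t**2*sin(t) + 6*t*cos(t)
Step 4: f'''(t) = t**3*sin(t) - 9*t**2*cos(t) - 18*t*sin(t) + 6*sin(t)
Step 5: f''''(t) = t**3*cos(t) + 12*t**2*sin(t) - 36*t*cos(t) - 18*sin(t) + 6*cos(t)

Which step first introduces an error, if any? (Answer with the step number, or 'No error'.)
Step 4

Step 4 is incorrect due to a wrong trig function.
The step shows: t**3*sin(t) - 9*t**2*cos(t) - 18*t*sin(t) + 6*sin(t)
The correct value should be: t**3*sin(t) - 9*t**2*cos(t) - 18*t*sin(t) + 6*cos(t)

Explanation: cos(t) was incorrectly written as sin(t): the term 6*cos(t) was incorrectly written as 6*sin(t)
The later steps are derived from this incorrect expression, so the error originates in Step 4.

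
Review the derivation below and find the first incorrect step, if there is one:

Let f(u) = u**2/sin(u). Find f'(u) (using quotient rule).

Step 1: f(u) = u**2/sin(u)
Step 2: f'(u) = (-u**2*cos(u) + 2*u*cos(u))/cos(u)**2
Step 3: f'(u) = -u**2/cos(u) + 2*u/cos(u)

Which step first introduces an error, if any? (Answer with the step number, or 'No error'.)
Step 2

Step 2 is incorrect due to a wrong trig function.
The step shows: (-u**2*cos(u) + 2*u*cos(u))/cos(u)**2
The correct value should be: (-u**2*cos(u) + 2*u*sin(u))/sin(u)**2

Explanation: sin(u) was incorrectly written as cos(u): the term (-u**2*cos(u) + 2*u*sin(u))/sin(u)**2 was incorrectly written as (-u**2*cos(u) + 2*u*cos(u))/cos(u)**2
The later steps are derived from this incorrect expression, so the error originates in Step 2.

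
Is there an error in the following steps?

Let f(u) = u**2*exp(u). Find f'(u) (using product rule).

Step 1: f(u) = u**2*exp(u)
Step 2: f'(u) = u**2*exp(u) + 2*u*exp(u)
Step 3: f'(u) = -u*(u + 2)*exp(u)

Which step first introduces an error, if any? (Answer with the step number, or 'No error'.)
Step 3

Step 3 is incorrect due to a sign flip.
The step shows: -u*(u + 2)*exp(u)
The correct value should be: u*(u + 2)*exp(u)

Explanation: The sign of the whole expression was flipped: the term u*(u + 2)*exp(u) was incorrectly written as -u*(u + 2)*exp(u)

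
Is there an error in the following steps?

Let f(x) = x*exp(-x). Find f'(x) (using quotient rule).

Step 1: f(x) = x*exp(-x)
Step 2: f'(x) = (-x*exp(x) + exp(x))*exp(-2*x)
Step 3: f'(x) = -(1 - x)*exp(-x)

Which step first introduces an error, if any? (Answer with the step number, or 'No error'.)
Step 3

Step 3 is incorrect due to a sign flip.
The step shows: -(1 - x)*exp(-x)
The correct value should be: (1 - x)*exp(-x)

Explanation: The sign of the whole expression was flipped: the term (1 - x)*exp(-x) was incorrectly written as -(1 - x)*exp(-x)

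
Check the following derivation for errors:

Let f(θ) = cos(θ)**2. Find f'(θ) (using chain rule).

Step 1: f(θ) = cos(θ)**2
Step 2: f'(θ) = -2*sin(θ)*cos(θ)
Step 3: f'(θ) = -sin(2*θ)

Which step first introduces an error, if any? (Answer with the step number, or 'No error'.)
No error

All steps in this derivation are correct.
The final answer f'(θ) = -sin(2*θ) is valid.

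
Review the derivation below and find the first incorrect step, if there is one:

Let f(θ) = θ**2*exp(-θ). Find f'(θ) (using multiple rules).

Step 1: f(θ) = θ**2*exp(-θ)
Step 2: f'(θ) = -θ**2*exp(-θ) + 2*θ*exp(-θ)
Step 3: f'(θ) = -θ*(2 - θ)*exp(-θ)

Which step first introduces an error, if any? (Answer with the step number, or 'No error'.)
Step 3

Step 3 is incorrect due to a sign flip.
The step shows: -θ*(2 - θ)*exp(-θ)
The correct value should be: θ*(2 - θ)*exp(-θ)

Explanation: The sign of the whole expression was flipped: the term θ*(2 - θ)*exp(-θ) was incorrectly written as -θ*(2 - θ)*exp(-θ)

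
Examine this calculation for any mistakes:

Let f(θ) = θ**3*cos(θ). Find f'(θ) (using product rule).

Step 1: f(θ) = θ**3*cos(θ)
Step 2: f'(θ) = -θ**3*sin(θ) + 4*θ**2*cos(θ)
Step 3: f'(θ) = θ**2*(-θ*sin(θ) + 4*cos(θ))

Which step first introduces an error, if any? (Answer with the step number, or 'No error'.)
Step 2

Step 2 is incorrect due to a wrong coefficient.
The step shows: -θ**3*sin(θ) + 4*θ**2*cos(θ)
The correct value should be: -θ**3*sin(θ) + 3*θ**2*cos(θ)

Explanation: The coefficient 3 was incorrectly written as 4: the term 3*θ**2*cos(θ) was incorrectly written as 4*θ**2*cos(θ)
The later steps are derived from this incorrect expression, so the error originates in Step 2.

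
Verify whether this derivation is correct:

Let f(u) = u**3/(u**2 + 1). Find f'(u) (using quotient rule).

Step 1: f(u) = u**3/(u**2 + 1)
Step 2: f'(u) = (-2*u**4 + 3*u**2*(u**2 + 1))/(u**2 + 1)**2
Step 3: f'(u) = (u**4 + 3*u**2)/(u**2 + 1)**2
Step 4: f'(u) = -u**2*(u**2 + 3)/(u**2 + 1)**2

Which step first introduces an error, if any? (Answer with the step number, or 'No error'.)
Step 4

Step 4 is incorrect due to a sign flip.
The step shows: -u**2*(u**2 + 3)/(u**2 + 1)**2
The correct value should be: u**2*(u**2 + 3)/(u**2 + 1)**2

Explanation: The sign of the whole expression was flipped: the term u**2*(u**2 + 3)/(u**2 + 1)**2 was incorrectly written as -u**2*(u**2 + 3)/(u**2 + 1)**2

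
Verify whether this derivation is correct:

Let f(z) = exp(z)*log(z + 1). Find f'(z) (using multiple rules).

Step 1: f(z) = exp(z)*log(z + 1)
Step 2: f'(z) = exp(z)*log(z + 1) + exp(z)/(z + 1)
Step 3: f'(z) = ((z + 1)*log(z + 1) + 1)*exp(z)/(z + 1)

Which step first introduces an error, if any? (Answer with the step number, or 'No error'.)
No error

All steps in this derivation are correct.
The final answer f'(z) = ((z + 1)*log(z + 1) + 1)*exp(z)/(z + 1) is valid.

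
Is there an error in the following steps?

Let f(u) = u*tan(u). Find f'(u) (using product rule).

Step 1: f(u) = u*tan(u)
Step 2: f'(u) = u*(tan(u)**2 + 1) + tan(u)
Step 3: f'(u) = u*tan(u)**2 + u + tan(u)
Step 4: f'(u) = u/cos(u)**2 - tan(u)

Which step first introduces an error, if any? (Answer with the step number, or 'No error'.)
Step 4

Step 4 is incorrect due to a sign flip.
The step shows: u/cos(u)**2 - tan(u)
The correct value should be: u/cos(u)**2 + tan(u)

Explanation: The sign of one term was flipped: the term tan(u) was incorrectly written as -tan(u)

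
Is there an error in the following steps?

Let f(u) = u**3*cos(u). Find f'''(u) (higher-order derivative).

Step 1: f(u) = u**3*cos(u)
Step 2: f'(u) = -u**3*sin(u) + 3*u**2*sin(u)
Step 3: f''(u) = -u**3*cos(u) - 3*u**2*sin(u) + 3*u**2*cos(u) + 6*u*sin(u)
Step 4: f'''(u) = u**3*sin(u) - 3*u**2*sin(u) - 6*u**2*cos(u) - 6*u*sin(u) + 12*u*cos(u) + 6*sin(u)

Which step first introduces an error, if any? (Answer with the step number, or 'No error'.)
Step 2

Step 2 is incorrect due to a wrong trig function.
The step shows: -u**3*sin(u) + 3*u**2*sin(u)
The correct value should be: -u**3*sin(u) + 3*u**2*cos(u)

Explanation: cos(u) was incorrectly written as sin(u): the term 3*u**2*cos(u) was incorrectly written as 3*u**2*sin(u)
The later steps are derived from this incorrect expression, so the error originates in Step 2.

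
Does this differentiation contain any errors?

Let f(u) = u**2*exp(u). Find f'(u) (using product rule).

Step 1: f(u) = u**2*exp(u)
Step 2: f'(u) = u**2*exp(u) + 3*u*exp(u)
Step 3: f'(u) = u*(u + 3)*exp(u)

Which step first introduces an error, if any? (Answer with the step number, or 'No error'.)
Step 2

Step 2 is incorrect due to a wrong coefficient.
The step shows: u**2*exp(u) + 3*u*exp(u)
The correct value should be: u**2*exp(u) + 2*u*exp(u)

Explanation: The coefficient 2 was incorrectly written as 3: the term 2*u*exp(u) was incorrectly written as 3*u*exp(u)
The later steps are derived from this incorrect expression, so the error originates in Step 2.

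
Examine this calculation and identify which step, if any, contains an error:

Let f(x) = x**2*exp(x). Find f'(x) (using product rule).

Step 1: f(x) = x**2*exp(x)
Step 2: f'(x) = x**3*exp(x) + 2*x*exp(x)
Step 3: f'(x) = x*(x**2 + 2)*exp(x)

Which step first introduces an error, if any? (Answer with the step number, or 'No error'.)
Step 2

Step 2 is incorrect due to a wrong exponent.
The step shows: x**3*exp(x) + 2*x*exp(x)
The correct value should be: x**2*exp(x) + 2*x*exp(x)

Explanation: The exponent 2 on x was incorrectly written as 3: the term x**2*exp(x) was incorrectly written as x**3*exp(x)
The later steps are derived from this incorrect expression, so the error originates in Step 2.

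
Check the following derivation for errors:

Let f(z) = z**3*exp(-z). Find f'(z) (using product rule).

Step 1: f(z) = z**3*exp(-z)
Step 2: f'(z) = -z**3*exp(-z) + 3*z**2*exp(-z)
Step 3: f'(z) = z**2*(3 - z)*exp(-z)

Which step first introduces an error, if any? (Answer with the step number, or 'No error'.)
No error

All steps in this derivation are correct.
The final answer f'(z) = z**2*(3 - z)*exp(-z) is valid.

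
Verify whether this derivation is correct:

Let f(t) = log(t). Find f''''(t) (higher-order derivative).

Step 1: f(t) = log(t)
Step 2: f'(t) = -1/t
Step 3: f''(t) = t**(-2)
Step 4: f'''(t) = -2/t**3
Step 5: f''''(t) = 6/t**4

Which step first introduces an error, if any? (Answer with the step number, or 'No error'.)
Step 2

Step 2 is incorrect due to a sign flip.
The step shows: -1/t
The correct value should be: 1/t

Explanation: The sign of the whole expression was flipped: the term 1/t was incorrectly written as -1/t
The later steps are derived from this incorrect expression, so the error originates in Step 2.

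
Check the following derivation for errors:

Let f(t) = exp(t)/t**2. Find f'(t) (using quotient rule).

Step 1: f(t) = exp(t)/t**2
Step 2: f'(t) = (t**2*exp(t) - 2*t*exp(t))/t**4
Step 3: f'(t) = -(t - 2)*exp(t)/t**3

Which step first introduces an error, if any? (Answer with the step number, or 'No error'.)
Step 3

Step 3 is incorrect due to a sign flip.
The step shows: -(t - 2)*exp(t)/t**3
The correct value should be: (t - 2)*exp(t)/t**3

Explanation: The sign of the whole expression was flipped: the term (t - 2)*exp(t)/t**3 was incorrectly written as -(t - 2)*exp(t)/t**3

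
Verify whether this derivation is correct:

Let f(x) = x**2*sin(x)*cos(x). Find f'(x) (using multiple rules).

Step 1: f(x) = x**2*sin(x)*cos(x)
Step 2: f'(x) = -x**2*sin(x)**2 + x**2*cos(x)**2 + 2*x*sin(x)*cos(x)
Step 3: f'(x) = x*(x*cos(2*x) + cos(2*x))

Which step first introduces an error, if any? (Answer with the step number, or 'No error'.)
Step 3

Step 3 is incorrect due to a wrong trig function.
The step shows: x*(x*cos(2*x) + cos(2*x))
The correct value should be: x*(x*cos(2*x) + sin(2*x))

Explanation: sin(2*x) was incorrectly written as cos(2*x): the term x*(x*cos(2*x) + sin(2*x)) was incorrectly written as x*(x*cos(2*x) + cos(2*x))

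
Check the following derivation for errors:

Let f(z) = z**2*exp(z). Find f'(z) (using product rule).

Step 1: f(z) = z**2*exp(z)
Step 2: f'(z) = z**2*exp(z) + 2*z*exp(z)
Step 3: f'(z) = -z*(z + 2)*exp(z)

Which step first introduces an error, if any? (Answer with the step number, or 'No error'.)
Step 3

Step 3 is incorrect due to a sign flip.
The step shows: -z*(z + 2)*exp(z)
The correct value should be: z*(z + 2)*exp(z)

Explanation: The sign of the whole expression was flipped: the term z*(z + 2)*exp(z) was incorrectly written as -z*(z + 2)*exp(z)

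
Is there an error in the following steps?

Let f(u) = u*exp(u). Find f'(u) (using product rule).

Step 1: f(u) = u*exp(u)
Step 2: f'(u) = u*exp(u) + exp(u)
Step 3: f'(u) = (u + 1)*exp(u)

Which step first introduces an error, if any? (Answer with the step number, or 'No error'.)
No error

All steps in this derivation are correct.
The final answer f'(u) = (u + 1)*exp(u) is valid.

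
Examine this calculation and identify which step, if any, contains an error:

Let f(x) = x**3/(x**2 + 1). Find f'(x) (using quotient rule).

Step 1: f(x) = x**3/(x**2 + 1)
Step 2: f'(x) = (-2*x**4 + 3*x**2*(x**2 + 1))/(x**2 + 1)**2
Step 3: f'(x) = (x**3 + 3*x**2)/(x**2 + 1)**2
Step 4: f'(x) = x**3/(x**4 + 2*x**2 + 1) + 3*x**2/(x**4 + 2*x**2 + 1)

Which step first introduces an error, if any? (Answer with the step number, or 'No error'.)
Step 3

Step 3 is incorrect due to a wrong exponent.
The step shows: (x**3 + 3*x**2)/(x**2 + 1)**2
The correct value should be: (x**4 + 3*x**2)/(x**2 + 1)**2

Explanation: The exponent 4 on x was incorrectly written as 3: the term (x**4 + 3*x**2)/(x**2 + 1)**2 was incorrectly written as (x**3 + 3*x**2)/(x**2 + 1)**2
The later steps are derived from this incorrect expression, so the error originates in Step 3.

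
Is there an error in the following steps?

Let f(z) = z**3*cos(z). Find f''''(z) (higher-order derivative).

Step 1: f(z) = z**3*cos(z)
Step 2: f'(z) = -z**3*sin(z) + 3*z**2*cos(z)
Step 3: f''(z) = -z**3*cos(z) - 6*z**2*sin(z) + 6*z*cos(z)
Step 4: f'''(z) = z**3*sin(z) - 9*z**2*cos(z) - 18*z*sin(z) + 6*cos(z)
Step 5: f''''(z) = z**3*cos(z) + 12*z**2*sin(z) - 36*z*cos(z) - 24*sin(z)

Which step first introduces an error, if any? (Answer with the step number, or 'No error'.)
No error

All steps in this derivation are correct.
The final answer f''''(z) = z**3*cos(z) + 12*z**2*sin(z) - 36*z*cos(z) - 24*sin(z) is valid.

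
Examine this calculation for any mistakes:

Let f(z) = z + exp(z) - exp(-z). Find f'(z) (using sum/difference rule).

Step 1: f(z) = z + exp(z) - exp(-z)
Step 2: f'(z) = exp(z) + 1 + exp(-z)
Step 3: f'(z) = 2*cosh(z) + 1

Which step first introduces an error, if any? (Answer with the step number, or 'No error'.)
No error

All steps in this derivation are correct.
The final answer f'(z) = 2*cosh(z) + 1 is valid.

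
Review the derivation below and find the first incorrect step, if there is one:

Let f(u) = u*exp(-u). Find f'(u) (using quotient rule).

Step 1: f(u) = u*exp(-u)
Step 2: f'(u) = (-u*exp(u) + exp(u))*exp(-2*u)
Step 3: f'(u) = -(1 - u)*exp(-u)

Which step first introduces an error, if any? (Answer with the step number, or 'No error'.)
Step 3

Step 3 is incorrect due to a sign flip.
The step shows: -(1 - u)*exp(-u)
The correct value should be: (1 - u)*exp(-u)

Explanation: The sign of the whole expression was flipped: the term (1 - u)*exp(-u) was incorrectly written as -(1 - u)*exp(-u)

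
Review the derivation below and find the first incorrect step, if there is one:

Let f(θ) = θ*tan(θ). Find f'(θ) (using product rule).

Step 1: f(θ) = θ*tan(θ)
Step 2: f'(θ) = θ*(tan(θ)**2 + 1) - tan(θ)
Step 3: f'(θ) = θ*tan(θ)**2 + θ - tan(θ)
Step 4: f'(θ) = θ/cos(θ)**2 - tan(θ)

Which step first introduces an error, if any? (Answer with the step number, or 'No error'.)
Step 2

Step 2 is incorrect due to a sign flip.
The step shows: θ*(tan(θ)**2 + 1) - tan(θ)
The correct value should be: θ*(tan(θ)**2 + 1) + tan(θ)

Explanation: The sign of one term was flipped: the term tan(θ) was incorrectly written as -tan(θ)
The later steps are derived from this incorrect expression, so the error originates in Step 2.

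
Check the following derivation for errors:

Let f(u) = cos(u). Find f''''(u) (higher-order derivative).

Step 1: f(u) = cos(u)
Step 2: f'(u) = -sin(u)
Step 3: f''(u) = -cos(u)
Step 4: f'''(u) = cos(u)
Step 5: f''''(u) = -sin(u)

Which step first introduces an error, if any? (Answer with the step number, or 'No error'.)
Step 4

Step 4 is incorrect due to a wrong trig function.
The step shows: cos(u)
The correct value should be: sin(u)

Explanation: sin(u) was incorrectly written as cos(u): the term sin(u) was incorrectly written as cos(u)
The later steps are derived from this incorrect expression, so the error originates in Step 4.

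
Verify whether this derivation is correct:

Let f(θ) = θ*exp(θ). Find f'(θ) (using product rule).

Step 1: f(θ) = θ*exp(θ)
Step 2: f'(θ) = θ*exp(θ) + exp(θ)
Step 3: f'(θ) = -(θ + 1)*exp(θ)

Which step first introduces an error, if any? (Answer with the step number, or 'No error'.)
Step 3

Step 3 is incorrect due to a sign flip.
The step shows: -(θ + 1)*exp(θ)
The correct value should be: (θ + 1)*exp(θ)

Explanation: The sign of the whole expression was flipped: the term (θ + 1)*exp(θ) was incorrectly written as -(θ + 1)*exp(θ)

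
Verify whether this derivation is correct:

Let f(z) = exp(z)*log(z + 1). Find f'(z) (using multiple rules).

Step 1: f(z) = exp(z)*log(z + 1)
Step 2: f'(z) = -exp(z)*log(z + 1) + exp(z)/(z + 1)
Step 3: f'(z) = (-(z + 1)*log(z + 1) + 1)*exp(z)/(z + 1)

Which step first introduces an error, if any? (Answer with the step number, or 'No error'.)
Step 2

Step 2 is incorrect due to a sign flip.
The step shows: -exp(z)*log(z + 1) + exp(z)/(z + 1)
The correct value should be: exp(z)*log(z + 1) + exp(z)/(z + 1)

Explanation: The sign of one term was flipped: the term exp(z)*log(z + 1) was incorrectly written as -exp(z)*log(z + 1)
The later steps are derived from this incorrect expression, so the error originates in Step 2.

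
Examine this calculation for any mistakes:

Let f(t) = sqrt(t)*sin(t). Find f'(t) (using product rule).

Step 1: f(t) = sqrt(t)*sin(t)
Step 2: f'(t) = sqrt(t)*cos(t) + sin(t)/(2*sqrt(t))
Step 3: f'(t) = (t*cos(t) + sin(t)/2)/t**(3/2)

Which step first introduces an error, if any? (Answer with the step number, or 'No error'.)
Step 3

Step 3 is incorrect due to a wrong exponent.
The step shows: (t*cos(t) + sin(t)/2)/t**(3/2)
The correct value should be: (t*cos(t) + sin(t)/2)/sqrt(t)

Explanation: The exponent -1/2 on t was incorrectly written as -3/2: the term (t*cos(t) + sin(t)/2)/sqrt(t) was incorrectly written as (t*cos(t) + sin(t)/2)/t**(3/2)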